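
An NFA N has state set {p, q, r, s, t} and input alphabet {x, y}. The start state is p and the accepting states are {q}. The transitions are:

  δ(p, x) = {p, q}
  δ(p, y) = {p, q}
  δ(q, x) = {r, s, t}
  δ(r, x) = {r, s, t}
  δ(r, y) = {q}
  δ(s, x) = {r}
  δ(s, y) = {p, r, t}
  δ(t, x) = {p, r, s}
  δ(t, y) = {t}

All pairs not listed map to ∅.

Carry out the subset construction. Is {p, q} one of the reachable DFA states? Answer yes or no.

Start state of the DFA: {p}.
{p} --x--> {p, q}  [new]
{p} --y--> {p, q}  [seen]
{p, q} --x--> {p, q, r, s, t}  [new]
{p, q} --y--> {p, q}  [seen]
{p, q, r, s, t} --x--> {p, q, r, s, t}  [seen]
{p, q, r, s, t} --y--> {p, q, r, t}  [new]
{p, q, r, t} --x--> {p, q, r, s, t}  [seen]
{p, q, r, t} --y--> {p, q, t}  [new]
{p, q, t} --x--> {p, q, r, s, t}  [seen]
{p, q, t} --y--> {p, q, t}  [seen]
Reachable DFA states: {p}, {p, q}, {p, q, r, s, t}, {p, q, r, t}, {p, q, t}.
{p, q} is among them.

yes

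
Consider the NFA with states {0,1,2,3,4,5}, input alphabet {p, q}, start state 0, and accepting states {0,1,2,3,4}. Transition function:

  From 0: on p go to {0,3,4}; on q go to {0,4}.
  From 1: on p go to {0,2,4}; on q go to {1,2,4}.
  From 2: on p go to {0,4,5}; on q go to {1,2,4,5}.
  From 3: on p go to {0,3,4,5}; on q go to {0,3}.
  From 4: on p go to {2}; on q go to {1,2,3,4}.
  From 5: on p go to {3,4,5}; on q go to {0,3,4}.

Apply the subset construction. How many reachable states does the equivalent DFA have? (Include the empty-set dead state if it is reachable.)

Start state of the DFA: {0}.
{0} --p--> {0,3,4}  [new]
{0} --q--> {0,4}  [new]
{0,3,4} --p--> {0,2,3,4,5}  [new]
{0,3,4} --q--> {0,1,2,3,4}  [new]
{0,4} --p--> {0,2,3,4}  [new]
{0,4} --q--> {0,1,2,3,4}  [seen]
{0,2,3,4,5} --p--> {0,2,3,4,5}  [seen]
{0,2,3,4,5} --q--> {0,1,2,3,4,5}  [new]
{0,1,2,3,4} --p--> {0,2,3,4,5}  [seen]
{0,1,2,3,4} --q--> {0,1,2,3,4,5}  [seen]
{0,2,3,4} --p--> {0,2,3,4,5}  [seen]
{0,2,3,4} --q--> {0,1,2,3,4,5}  [seen]
{0,1,2,3,4,5} --p--> {0,2,3,4,5}  [seen]
{0,1,2,3,4,5} --q--> {0,1,2,3,4,5}  [seen]
Reachable DFA states: {0}, {0,3,4}, {0,4}, {0,2,3,4,5}, {0,1,2,3,4}, {0,2,3,4}, {0,1,2,3,4,5}.

7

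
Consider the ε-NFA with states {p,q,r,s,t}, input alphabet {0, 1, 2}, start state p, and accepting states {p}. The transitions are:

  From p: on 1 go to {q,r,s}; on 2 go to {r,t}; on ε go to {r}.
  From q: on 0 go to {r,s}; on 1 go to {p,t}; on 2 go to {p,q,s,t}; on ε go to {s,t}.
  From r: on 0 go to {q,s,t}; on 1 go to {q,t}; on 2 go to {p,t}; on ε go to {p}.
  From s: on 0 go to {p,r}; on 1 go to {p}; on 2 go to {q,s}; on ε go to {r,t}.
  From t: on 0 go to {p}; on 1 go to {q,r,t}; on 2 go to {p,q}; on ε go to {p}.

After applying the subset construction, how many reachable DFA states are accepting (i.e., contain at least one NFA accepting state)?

3

Start state of the DFA: {p,r} (ε-closure of the NFA start).
{p,r} --0--> {p,q,r,s,t}  [new]
{p,r} --1--> {p,q,r,s,t}  [seen]
{p,r} --2--> {p,r,t}  [new]
{p,q,r,s,t} --0--> {p,q,r,s,t}  [seen]
{p,q,r,s,t} --1--> {p,q,r,s,t}  [seen]
{p,q,r,s,t} --2--> {p,q,r,s,t}  [seen]
{p,r,t} --0--> {p,q,r,s,t}  [seen]
{p,r,t} --1--> {p,q,r,s,t}  [seen]
{p,r,t} --2--> {p,q,r,s,t}  [seen]
Reachable DFA states: {p,r}, {p,q,r,s,t}, {p,r,t}.
Accepting DFA states (contain an NFA accepting state): {p,r}, {p,q,r,s,t}, {p,r,t}.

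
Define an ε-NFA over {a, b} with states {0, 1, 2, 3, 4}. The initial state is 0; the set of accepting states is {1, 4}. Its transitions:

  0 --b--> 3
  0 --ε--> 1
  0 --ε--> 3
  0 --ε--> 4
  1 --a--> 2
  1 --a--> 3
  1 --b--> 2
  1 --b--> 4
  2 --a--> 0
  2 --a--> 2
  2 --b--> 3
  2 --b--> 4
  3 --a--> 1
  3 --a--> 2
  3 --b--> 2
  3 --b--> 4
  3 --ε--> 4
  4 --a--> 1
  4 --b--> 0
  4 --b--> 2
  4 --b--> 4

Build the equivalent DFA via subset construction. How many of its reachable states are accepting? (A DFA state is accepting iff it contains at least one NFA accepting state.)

3

Start state of the DFA: {0, 1, 3, 4} (ε-closure of the NFA start).
{0, 1, 3, 4} --a--> {1, 2, 3, 4}  [new]
{0, 1, 3, 4} --b--> {0, 1, 2, 3, 4}  [new]
{1, 2, 3, 4} --a--> {0, 1, 2, 3, 4}  [seen]
{1, 2, 3, 4} --b--> {0, 1, 2, 3, 4}  [seen]
{0, 1, 2, 3, 4} --a--> {0, 1, 2, 3, 4}  [seen]
{0, 1, 2, 3, 4} --b--> {0, 1, 2, 3, 4}  [seen]
Reachable DFA states: {0, 1, 3, 4}, {1, 2, 3, 4}, {0, 1, 2, 3, 4}.
Accepting DFA states (contain an NFA accepting state): {0, 1, 3, 4}, {1, 2, 3, 4}, {0, 1, 2, 3, 4}.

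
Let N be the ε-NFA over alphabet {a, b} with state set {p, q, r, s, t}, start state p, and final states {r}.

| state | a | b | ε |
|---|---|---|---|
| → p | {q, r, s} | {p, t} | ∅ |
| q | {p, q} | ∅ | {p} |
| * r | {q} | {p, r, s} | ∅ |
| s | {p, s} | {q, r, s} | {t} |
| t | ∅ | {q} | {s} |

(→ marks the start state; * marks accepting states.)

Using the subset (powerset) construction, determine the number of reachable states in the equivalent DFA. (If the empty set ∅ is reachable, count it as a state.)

Start state of the DFA: {p} (ε-closure of the NFA start).
{p} --a--> {p, q, r, s, t}  [new]
{p} --b--> {p, s, t}  [new]
{p, q, r, s, t} --a--> {p, q, r, s, t}  [seen]
{p, q, r, s, t} --b--> {p, q, r, s, t}  [seen]
{p, s, t} --a--> {p, q, r, s, t}  [seen]
{p, s, t} --b--> {p, q, r, s, t}  [seen]
Reachable DFA states: {p}, {p, q, r, s, t}, {p, s, t}.

3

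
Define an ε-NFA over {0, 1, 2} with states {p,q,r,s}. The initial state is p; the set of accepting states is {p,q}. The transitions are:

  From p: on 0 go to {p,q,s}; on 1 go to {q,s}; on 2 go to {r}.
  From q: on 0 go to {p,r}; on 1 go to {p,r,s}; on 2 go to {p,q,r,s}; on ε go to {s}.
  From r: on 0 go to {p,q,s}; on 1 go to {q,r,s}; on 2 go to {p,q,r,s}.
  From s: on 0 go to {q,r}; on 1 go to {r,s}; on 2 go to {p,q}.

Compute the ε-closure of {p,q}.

Begin with {p,q}.
q →ε {s}; add s.
ε-closure = {p,q,s}.

{p,q,s}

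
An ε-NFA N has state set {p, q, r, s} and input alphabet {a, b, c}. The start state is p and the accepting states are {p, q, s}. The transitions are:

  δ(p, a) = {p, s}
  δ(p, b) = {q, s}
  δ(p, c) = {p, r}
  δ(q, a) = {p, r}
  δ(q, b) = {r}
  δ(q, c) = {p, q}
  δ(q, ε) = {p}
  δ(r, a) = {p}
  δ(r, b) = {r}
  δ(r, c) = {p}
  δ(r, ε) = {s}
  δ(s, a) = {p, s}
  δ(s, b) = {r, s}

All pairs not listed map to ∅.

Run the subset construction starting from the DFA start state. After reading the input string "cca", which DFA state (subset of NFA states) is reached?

Start: {p}.
δ(p,c) = {p, r}.
Union: {p, r}.
ε-closure gives {p, r, s}.
After c: {p, r, s}.
δ(p,c) = {p, r}; δ(r,c) = {p}; δ(s,c) = ∅.
Union: {p, r}.
ε-closure gives {p, r, s}.
After c: {p, r, s}.
δ(p,a) = {p, s}; δ(r,a) = {p}; δ(s,a) = {p, s}.
Union: {p, s}.
After a: {p, s}.

{p, s}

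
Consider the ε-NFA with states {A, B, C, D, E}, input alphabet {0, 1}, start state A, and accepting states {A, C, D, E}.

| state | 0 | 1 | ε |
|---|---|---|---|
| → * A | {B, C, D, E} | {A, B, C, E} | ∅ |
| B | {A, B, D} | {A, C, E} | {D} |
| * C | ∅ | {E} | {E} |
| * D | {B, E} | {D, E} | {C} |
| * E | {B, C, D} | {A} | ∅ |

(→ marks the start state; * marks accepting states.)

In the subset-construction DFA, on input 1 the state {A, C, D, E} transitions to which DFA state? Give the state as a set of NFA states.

δ(A,1) = {A, B, C, E}; δ(C,1) = {E}; δ(D,1) = {D, E}; δ(E,1) = {A}.
Union: {A, B, C, D, E}.

{A, B, C, D, E}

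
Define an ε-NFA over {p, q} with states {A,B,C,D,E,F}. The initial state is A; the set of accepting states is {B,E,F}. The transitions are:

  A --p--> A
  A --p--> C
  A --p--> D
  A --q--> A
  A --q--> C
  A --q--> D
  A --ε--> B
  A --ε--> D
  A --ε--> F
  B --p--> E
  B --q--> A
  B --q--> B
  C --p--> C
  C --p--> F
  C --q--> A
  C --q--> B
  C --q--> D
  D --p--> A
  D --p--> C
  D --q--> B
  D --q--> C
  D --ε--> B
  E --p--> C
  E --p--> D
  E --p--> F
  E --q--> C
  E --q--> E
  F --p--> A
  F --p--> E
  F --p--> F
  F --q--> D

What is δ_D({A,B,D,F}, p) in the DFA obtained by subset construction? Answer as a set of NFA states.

{A,B,C,D,E,F}

δ(A,p) = {A,C,D}; δ(B,p) = {E}; δ(D,p) = {A,C}; δ(F,p) = {A,E,F}.
Union: {A,C,D,E,F}.
ε-closure gives {A,B,C,D,E,F}.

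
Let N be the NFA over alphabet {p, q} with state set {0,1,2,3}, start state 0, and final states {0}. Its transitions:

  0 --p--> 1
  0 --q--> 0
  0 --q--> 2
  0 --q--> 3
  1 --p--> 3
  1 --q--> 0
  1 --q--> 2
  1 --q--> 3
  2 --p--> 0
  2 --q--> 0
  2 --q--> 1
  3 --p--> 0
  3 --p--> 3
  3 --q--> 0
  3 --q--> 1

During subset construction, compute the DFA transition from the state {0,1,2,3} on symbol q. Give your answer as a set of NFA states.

{0,1,2,3}

δ(0,q) = {0,2,3}; δ(1,q) = {0,2,3}; δ(2,q) = {0,1}; δ(3,q) = {0,1}.
Union: {0,1,2,3}.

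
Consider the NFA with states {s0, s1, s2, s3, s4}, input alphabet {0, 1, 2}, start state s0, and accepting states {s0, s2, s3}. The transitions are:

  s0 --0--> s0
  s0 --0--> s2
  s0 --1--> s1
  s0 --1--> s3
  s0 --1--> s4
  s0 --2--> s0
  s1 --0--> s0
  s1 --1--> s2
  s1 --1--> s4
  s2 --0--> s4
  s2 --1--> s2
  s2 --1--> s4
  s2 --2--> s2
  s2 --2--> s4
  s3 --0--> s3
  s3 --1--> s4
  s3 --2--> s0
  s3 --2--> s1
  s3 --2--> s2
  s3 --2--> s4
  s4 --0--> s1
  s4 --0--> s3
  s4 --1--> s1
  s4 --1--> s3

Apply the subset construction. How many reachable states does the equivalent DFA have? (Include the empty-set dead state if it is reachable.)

12

Start state of the DFA: {s0}.
{s0} --0--> {s0, s2}  [new]
{s0} --1--> {s1, s3, s4}  [new]
{s0} --2--> {s0}  [seen]
{s0, s2} --0--> {s0, s2, s4}  [new]
{s0, s2} --1--> {s1, s2, s3, s4}  [new]
{s0, s2} --2--> {s0, s2, s4}  [seen]
{s1, s3, s4} --0--> {s0, s1, s3}  [new]
{s1, s3, s4} --1--> {s1, s2, s3, s4}  [seen]
{s1, s3, s4} --2--> {s0, s1, s2, s4}  [new]
{s0, s2, s4} --0--> {s0, s1, s2, s3, s4}  [new]
{s0, s2, s4} --1--> {s1, s2, s3, s4}  [seen]
{s0, s2, s4} --2--> {s0, s2, s4}  [seen]
{s1, s2, s3, s4} --0--> {s0, s1, s3, s4}  [new]
{s1, s2, s3, s4} --1--> {s1, s2, s3, s4}  [seen]
{s1, s2, s3, s4} --2--> {s0, s1, s2, s4}  [seen]
{s0, s1, s3} --0--> {s0, s2, s3}  [new]
{s0, s1, s3} --1--> {s1, s2, s3, s4}  [seen]
{s0, s1, s3} --2--> {s0, s1, s2, s4}  [seen]
{s0, s1, s2, s4} --0--> {s0, s1, s2, s3, s4}  [seen]
{s0, s1, s2, s4} --1--> {s1, s2, s3, s4}  [seen]
{s0, s1, s2, s4} --2--> {s0, s2, s4}  [seen]
{s0, s1, s2, s3, s4} --0--> {s0, s1, s2, s3, s4}  [seen]
{s0, s1, s2, s3, s4} --1--> {s1, s2, s3, s4}  [seen]
{s0, s1, s2, s3, s4} --2--> {s0, s1, s2, s4}  [seen]
{s0, s1, s3, s4} --0--> {s0, s1, s2, s3}  [new]
{s0, s1, s3, s4} --1--> {s1, s2, s3, s4}  [seen]
{s0, s1, s3, s4} --2--> {s0, s1, s2, s4}  [seen]
{s0, s2, s3} --0--> {s0, s2, s3, s4}  [new]
{s0, s2, s3} --1--> {s1, s2, s3, s4}  [seen]
{s0, s2, s3} --2--> {s0, s1, s2, s4}  [seen]
{s0, s1, s2, s3} --0--> {s0, s2, s3, s4}  [seen]
{s0, s1, s2, s3} --1--> {s1, s2, s3, s4}  [seen]
{s0, s1, s2, s3} --2--> {s0, s1, s2, s4}  [seen]
{s0, s2, s3, s4} --0--> {s0, s1, s2, s3, s4}  [seen]
{s0, s2, s3, s4} --1--> {s1, s2, s3, s4}  [seen]
{s0, s2, s3, s4} --2--> {s0, s1, s2, s4}  [seen]
Reachable DFA states: {s0}, {s0, s2}, {s1, s3, s4}, {s0, s2, s4}, {s1, s2, s3, s4}, {s0, s1, s3}, {s0, s1, s2, s4}, {s0, s1, s2, s3, s4}, {s0, s1, s3, s4}, {s0, s2, s3}, {s0, s1, s2, s3}, {s0, s2, s3, s4}.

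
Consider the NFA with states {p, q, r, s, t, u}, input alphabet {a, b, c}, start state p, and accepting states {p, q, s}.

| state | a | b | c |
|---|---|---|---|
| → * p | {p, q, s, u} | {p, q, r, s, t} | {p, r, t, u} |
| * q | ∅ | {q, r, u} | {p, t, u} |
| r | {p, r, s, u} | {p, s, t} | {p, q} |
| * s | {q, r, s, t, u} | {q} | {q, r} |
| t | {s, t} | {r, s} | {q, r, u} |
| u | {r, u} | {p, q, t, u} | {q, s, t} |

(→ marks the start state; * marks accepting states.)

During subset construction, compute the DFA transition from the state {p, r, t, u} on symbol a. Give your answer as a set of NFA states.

{p, q, r, s, t, u}

δ(p,a) = {p, q, s, u}; δ(r,a) = {p, r, s, u}; δ(t,a) = {s, t}; δ(u,a) = {r, u}.
Union: {p, q, r, s, t, u}.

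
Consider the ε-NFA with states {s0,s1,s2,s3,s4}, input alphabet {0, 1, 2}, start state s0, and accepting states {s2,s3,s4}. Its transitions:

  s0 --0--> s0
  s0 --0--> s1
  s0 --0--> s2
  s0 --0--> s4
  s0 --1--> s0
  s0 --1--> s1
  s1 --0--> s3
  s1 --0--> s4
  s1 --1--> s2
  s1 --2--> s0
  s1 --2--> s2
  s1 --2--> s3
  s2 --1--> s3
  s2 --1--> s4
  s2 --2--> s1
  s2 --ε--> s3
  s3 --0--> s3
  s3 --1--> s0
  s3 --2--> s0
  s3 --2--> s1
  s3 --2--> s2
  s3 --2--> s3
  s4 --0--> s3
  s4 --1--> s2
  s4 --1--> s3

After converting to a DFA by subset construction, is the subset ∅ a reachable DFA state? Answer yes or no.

Start state of the DFA: {s0} (ε-closure of the NFA start).
{s0} --0--> {s0,s1,s2,s3,s4}  [new]
{s0} --1--> {s0,s1}  [new]
{s0} --2--> ∅  [new]
{s0,s1,s2,s3,s4} --0--> {s0,s1,s2,s3,s4}  [seen]
{s0,s1,s2,s3,s4} --1--> {s0,s1,s2,s3,s4}  [seen]
{s0,s1,s2,s3,s4} --2--> {s0,s1,s2,s3}  [new]
{s0,s1} --0--> {s0,s1,s2,s3,s4}  [seen]
{s0,s1} --1--> {s0,s1,s2,s3}  [seen]
{s0,s1} --2--> {s0,s2,s3}  [new]
∅ --0--> ∅  [seen]
∅ --1--> ∅  [seen]
∅ --2--> ∅  [seen]
{s0,s1,s2,s3} --0--> {s0,s1,s2,s3,s4}  [seen]
{s0,s1,s2,s3} --1--> {s0,s1,s2,s3,s4}  [seen]
{s0,s1,s2,s3} --2--> {s0,s1,s2,s3}  [seen]
{s0,s2,s3} --0--> {s0,s1,s2,s3,s4}  [seen]
{s0,s2,s3} --1--> {s0,s1,s3,s4}  [new]
{s0,s2,s3} --2--> {s0,s1,s2,s3}  [seen]
{s0,s1,s3,s4} --0--> {s0,s1,s2,s3,s4}  [seen]
{s0,s1,s3,s4} --1--> {s0,s1,s2,s3}  [seen]
{s0,s1,s3,s4} --2--> {s0,s1,s2,s3}  [seen]
Reachable DFA states: {s0}, {s0,s1,s2,s3,s4}, {s0,s1}, ∅, {s0,s1,s2,s3}, {s0,s2,s3}, {s0,s1,s3,s4}.
∅ is among them.

yes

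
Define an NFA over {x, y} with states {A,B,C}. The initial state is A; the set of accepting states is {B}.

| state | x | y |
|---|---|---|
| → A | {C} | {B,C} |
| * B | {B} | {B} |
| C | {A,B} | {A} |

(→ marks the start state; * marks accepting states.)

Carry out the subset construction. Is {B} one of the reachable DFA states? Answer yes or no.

no

Start state of the DFA: {A}.
{A} --x--> {C}  [new]
{A} --y--> {B,C}  [new]
{C} --x--> {A,B}  [new]
{C} --y--> {A}  [seen]
{B,C} --x--> {A,B}  [seen]
{B,C} --y--> {A,B}  [seen]
{A,B} --x--> {B,C}  [seen]
{A,B} --y--> {B,C}  [seen]
Reachable DFA states: {A}, {C}, {B,C}, {A,B}.
{B} is not among them.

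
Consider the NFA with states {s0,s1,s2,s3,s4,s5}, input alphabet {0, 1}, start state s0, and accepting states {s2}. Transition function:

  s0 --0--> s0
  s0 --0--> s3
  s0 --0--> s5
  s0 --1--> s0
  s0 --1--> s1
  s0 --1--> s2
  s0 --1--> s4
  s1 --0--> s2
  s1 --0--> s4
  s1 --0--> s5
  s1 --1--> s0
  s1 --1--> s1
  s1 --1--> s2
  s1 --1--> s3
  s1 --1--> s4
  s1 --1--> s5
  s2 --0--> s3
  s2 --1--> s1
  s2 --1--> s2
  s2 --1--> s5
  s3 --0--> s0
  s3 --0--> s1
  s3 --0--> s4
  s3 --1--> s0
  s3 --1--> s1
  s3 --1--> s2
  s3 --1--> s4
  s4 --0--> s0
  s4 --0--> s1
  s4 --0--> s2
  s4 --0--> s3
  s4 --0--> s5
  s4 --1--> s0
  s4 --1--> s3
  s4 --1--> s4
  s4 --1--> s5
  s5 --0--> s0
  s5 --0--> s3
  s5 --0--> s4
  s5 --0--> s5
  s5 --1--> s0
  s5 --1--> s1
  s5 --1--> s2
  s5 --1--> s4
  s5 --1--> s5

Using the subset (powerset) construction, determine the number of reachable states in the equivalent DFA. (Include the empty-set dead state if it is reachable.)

6

Start state of the DFA: {s0}.
{s0} --0--> {s0,s3,s5}  [new]
{s0} --1--> {s0,s1,s2,s4}  [new]
{s0,s3,s5} --0--> {s0,s1,s3,s4,s5}  [new]
{s0,s3,s5} --1--> {s0,s1,s2,s4,s5}  [new]
{s0,s1,s2,s4} --0--> {s0,s1,s2,s3,s4,s5}  [new]
{s0,s1,s2,s4} --1--> {s0,s1,s2,s3,s4,s5}  [seen]
{s0,s1,s3,s4,s5} --0--> {s0,s1,s2,s3,s4,s5}  [seen]
{s0,s1,s3,s4,s5} --1--> {s0,s1,s2,s3,s4,s5}  [seen]
{s0,s1,s2,s4,s5} --0--> {s0,s1,s2,s3,s4,s5}  [seen]
{s0,s1,s2,s4,s5} --1--> {s0,s1,s2,s3,s4,s5}  [seen]
{s0,s1,s2,s3,s4,s5} --0--> {s0,s1,s2,s3,s4,s5}  [seen]
{s0,s1,s2,s3,s4,s5} --1--> {s0,s1,s2,s3,s4,s5}  [seen]
Reachable DFA states: {s0}, {s0,s3,s5}, {s0,s1,s2,s4}, {s0,s1,s3,s4,s5}, {s0,s1,s2,s4,s5}, {s0,s1,s2,s3,s4,s5}.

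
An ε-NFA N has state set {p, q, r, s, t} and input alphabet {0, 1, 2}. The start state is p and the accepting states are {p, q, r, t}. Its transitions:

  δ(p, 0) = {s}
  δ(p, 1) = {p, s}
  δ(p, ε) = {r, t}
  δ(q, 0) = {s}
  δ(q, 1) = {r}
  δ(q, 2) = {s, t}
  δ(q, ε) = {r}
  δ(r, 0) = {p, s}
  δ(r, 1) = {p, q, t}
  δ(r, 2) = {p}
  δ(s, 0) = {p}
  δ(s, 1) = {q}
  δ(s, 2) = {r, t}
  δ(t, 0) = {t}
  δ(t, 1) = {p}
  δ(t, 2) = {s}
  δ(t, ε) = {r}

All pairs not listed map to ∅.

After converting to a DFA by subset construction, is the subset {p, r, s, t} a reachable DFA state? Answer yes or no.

Start state of the DFA: {p, r, t} (ε-closure of the NFA start).
{p, r, t} --0--> {p, r, s, t}  [new]
{p, r, t} --1--> {p, q, r, s, t}  [new]
{p, r, t} --2--> {p, r, s, t}  [seen]
{p, r, s, t} --0--> {p, r, s, t}  [seen]
{p, r, s, t} --1--> {p, q, r, s, t}  [seen]
{p, r, s, t} --2--> {p, r, s, t}  [seen]
{p, q, r, s, t} --0--> {p, r, s, t}  [seen]
{p, q, r, s, t} --1--> {p, q, r, s, t}  [seen]
{p, q, r, s, t} --2--> {p, r, s, t}  [seen]
Reachable DFA states: {p, r, t}, {p, r, s, t}, {p, q, r, s, t}.
{p, r, s, t} is among them.

yes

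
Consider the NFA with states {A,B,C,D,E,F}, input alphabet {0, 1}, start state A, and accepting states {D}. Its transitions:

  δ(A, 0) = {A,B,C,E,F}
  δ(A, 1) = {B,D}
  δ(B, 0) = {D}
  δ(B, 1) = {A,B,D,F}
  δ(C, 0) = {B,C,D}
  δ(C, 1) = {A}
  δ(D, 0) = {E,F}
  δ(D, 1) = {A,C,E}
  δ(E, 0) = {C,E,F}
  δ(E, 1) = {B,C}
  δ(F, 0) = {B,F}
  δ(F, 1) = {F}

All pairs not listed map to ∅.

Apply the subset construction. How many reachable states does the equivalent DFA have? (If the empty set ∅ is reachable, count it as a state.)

Start state of the DFA: {A}.
{A} --0--> {A,B,C,E,F}  [new]
{A} --1--> {B,D}  [new]
{A,B,C,E,F} --0--> {A,B,C,D,E,F}  [new]
{A,B,C,E,F} --1--> {A,B,C,D,F}  [new]
{B,D} --0--> {D,E,F}  [new]
{B,D} --1--> {A,B,C,D,E,F}  [seen]
{A,B,C,D,E,F} --0--> {A,B,C,D,E,F}  [seen]
{A,B,C,D,E,F} --1--> {A,B,C,D,E,F}  [seen]
{A,B,C,D,F} --0--> {A,B,C,D,E,F}  [seen]
{A,B,C,D,F} --1--> {A,B,C,D,E,F}  [seen]
{D,E,F} --0--> {B,C,E,F}  [new]
{D,E,F} --1--> {A,B,C,E,F}  [seen]
{B,C,E,F} --0--> {B,C,D,E,F}  [new]
{B,C,E,F} --1--> {A,B,C,D,F}  [seen]
{B,C,D,E,F} --0--> {B,C,D,E,F}  [seen]
{B,C,D,E,F} --1--> {A,B,C,D,E,F}  [seen]
Reachable DFA states: {A}, {A,B,C,E,F}, {B,D}, {A,B,C,D,E,F}, {A,B,C,D,F}, {D,E,F}, {B,C,E,F}, {B,C,D,E,F}.

8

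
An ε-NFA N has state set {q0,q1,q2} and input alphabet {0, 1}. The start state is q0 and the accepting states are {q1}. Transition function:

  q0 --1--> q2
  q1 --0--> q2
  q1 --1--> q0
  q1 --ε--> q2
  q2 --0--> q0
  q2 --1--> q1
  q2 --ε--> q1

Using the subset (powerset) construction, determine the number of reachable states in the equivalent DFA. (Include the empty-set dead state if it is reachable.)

4

Start state of the DFA: {q0} (ε-closure of the NFA start).
{q0} --0--> ∅  [new]
{q0} --1--> {q1,q2}  [new]
∅ --0--> ∅  [seen]
∅ --1--> ∅  [seen]
{q1,q2} --0--> {q0,q1,q2}  [new]
{q1,q2} --1--> {q0,q1,q2}  [seen]
{q0,q1,q2} --0--> {q0,q1,q2}  [seen]
{q0,q1,q2} --1--> {q0,q1,q2}  [seen]
Reachable DFA states: {q0}, ∅, {q1,q2}, {q0,q1,q2}.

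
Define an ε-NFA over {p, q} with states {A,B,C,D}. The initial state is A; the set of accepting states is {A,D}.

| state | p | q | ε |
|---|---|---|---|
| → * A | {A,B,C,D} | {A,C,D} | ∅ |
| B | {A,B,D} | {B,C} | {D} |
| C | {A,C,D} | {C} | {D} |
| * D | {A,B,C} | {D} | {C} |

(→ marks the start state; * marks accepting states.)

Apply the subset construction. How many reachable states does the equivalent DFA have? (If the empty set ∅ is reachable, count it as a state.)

Start state of the DFA: {A} (ε-closure of the NFA start).
{A} --p--> {A,B,C,D}  [new]
{A} --q--> {A,C,D}  [new]
{A,B,C,D} --p--> {A,B,C,D}  [seen]
{A,B,C,D} --q--> {A,B,C,D}  [seen]
{A,C,D} --p--> {A,B,C,D}  [seen]
{A,C,D} --q--> {A,C,D}  [seen]
Reachable DFA states: {A}, {A,B,C,D}, {A,C,D}.

3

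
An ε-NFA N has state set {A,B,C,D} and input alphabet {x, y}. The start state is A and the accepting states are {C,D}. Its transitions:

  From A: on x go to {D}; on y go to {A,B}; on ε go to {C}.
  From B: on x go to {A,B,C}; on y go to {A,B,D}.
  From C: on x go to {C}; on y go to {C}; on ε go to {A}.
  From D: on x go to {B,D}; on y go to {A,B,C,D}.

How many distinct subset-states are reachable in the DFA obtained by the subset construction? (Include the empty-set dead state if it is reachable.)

4

Start state of the DFA: {A,C} (ε-closure of the NFA start).
{A,C} --x--> {A,C,D}  [new]
{A,C} --y--> {A,B,C}  [new]
{A,C,D} --x--> {A,B,C,D}  [new]
{A,C,D} --y--> {A,B,C,D}  [seen]
{A,B,C} --x--> {A,B,C,D}  [seen]
{A,B,C} --y--> {A,B,C,D}  [seen]
{A,B,C,D} --x--> {A,B,C,D}  [seen]
{A,B,C,D} --y--> {A,B,C,D}  [seen]
Reachable DFA states: {A,C}, {A,C,D}, {A,B,C}, {A,B,C,D}.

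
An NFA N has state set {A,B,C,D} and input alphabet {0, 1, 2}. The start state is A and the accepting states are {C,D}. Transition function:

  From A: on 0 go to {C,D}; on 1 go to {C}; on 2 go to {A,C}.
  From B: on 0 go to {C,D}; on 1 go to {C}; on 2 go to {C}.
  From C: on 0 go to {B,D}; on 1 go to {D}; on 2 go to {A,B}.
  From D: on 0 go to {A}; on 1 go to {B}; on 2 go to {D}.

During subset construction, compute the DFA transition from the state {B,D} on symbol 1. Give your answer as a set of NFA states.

{B,C}

δ(B,1) = {C}; δ(D,1) = {B}.
Union: {B,C}.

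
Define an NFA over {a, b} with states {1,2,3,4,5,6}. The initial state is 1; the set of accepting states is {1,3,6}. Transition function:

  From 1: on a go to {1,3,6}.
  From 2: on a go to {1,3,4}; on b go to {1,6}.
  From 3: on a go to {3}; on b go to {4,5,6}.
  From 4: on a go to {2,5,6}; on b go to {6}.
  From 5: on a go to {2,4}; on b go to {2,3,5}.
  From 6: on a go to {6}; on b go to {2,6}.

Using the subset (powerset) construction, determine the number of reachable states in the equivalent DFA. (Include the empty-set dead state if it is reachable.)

Start state of the DFA: {1}.
{1} --a--> {1,3,6}  [new]
{1} --b--> ∅  [new]
{1,3,6} --a--> {1,3,6}  [seen]
{1,3,6} --b--> {2,4,5,6}  [new]
∅ --a--> ∅  [seen]
∅ --b--> ∅  [seen]
{2,4,5,6} --a--> {1,2,3,4,5,6}  [new]
{2,4,5,6} --b--> {1,2,3,5,6}  [new]
{1,2,3,4,5,6} --a--> {1,2,3,4,5,6}  [seen]
{1,2,3,4,5,6} --b--> {1,2,3,4,5,6}  [seen]
{1,2,3,5,6} --a--> {1,2,3,4,6}  [new]
{1,2,3,5,6} --b--> {1,2,3,4,5,6}  [seen]
{1,2,3,4,6} --a--> {1,2,3,4,5,6}  [seen]
{1,2,3,4,6} --b--> {1,2,4,5,6}  [new]
{1,2,4,5,6} --a--> {1,2,3,4,5,6}  [seen]
{1,2,4,5,6} --b--> {1,2,3,5,6}  [seen]
Reachable DFA states: {1}, {1,3,6}, ∅, {2,4,5,6}, {1,2,3,4,5,6}, {1,2,3,5,6}, {1,2,3,4,6}, {1,2,4,5,6}.

8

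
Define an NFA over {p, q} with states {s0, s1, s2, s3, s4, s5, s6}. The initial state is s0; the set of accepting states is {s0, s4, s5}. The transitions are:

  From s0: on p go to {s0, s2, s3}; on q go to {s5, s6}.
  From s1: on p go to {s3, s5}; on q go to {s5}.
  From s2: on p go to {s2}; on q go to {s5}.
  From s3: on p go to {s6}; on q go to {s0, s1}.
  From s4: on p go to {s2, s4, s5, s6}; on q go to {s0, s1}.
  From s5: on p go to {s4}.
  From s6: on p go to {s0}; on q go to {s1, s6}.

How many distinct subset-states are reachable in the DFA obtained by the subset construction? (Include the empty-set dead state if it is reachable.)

Start state of the DFA: {s0}.
{s0} --p--> {s0, s2, s3}  [new]
{s0} --q--> {s5, s6}  [new]
{s0, s2, s3} --p--> {s0, s2, s3, s6}  [new]
{s0, s2, s3} --q--> {s0, s1, s5, s6}  [new]
{s5, s6} --p--> {s0, s4}  [new]
{s5, s6} --q--> {s1, s6}  [new]
{s0, s2, s3, s6} --p--> {s0, s2, s3, s6}  [seen]
{s0, s2, s3, s6} --q--> {s0, s1, s5, s6}  [seen]
{s0, s1, s5, s6} --p--> {s0, s2, s3, s4, s5}  [new]
{s0, s1, s5, s6} --q--> {s1, s5, s6}  [new]
{s0, s4} --p--> {s0, s2, s3, s4, s5, s6}  [new]
{s0, s4} --q--> {s0, s1, s5, s6}  [seen]
{s1, s6} --p--> {s0, s3, s5}  [new]
{s1, s6} --q--> {s1, s5, s6}  [seen]
{s0, s2, s3, s4, s5} --p--> {s0, s2, s3, s4, s5, s6}  [seen]
{s0, s2, s3, s4, s5} --q--> {s0, s1, s5, s6}  [seen]
{s1, s5, s6} --p--> {s0, s3, s4, s5}  [new]
{s1, s5, s6} --q--> {s1, s5, s6}  [seen]
{s0, s2, s3, s4, s5, s6} --p--> {s0, s2, s3, s4, s5, s6}  [seen]
{s0, s2, s3, s4, s5, s6} --q--> {s0, s1, s5, s6}  [seen]
{s0, s3, s5} --p--> {s0, s2, s3, s4, s6}  [new]
{s0, s3, s5} --q--> {s0, s1, s5, s6}  [seen]
{s0, s3, s4, s5} --p--> {s0, s2, s3, s4, s5, s6}  [seen]
{s0, s3, s4, s5} --q--> {s0, s1, s5, s6}  [seen]
{s0, s2, s3, s4, s6} --p--> {s0, s2, s3, s4, s5, s6}  [seen]
{s0, s2, s3, s4, s6} --q--> {s0, s1, s5, s6}  [seen]
Reachable DFA states: {s0}, {s0, s2, s3}, {s5, s6}, {s0, s2, s3, s6}, {s0, s1, s5, s6}, {s0, s4}, {s1, s6}, {s0, s2, s3, s4, s5}, {s1, s5, s6}, {s0, s2, s3, s4, s5, s6}, {s0, s3, s5}, {s0, s3, s4, s5}, {s0, s2, s3, s4, s6}.

13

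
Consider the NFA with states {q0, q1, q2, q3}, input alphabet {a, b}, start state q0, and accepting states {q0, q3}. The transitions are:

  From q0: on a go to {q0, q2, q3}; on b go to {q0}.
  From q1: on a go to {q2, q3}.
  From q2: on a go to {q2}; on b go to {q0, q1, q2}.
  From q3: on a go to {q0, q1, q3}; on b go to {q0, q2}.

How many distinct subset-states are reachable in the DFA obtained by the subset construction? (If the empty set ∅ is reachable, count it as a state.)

4

Start state of the DFA: {q0}.
{q0} --a--> {q0, q2, q3}  [new]
{q0} --b--> {q0}  [seen]
{q0, q2, q3} --a--> {q0, q1, q2, q3}  [new]
{q0, q2, q3} --b--> {q0, q1, q2}  [new]
{q0, q1, q2, q3} --a--> {q0, q1, q2, q3}  [seen]
{q0, q1, q2, q3} --b--> {q0, q1, q2}  [seen]
{q0, q1, q2} --a--> {q0, q2, q3}  [seen]
{q0, q1, q2} --b--> {q0, q1, q2}  [seen]
Reachable DFA states: {q0}, {q0, q2, q3}, {q0, q1, q2, q3}, {q0, q1, q2}.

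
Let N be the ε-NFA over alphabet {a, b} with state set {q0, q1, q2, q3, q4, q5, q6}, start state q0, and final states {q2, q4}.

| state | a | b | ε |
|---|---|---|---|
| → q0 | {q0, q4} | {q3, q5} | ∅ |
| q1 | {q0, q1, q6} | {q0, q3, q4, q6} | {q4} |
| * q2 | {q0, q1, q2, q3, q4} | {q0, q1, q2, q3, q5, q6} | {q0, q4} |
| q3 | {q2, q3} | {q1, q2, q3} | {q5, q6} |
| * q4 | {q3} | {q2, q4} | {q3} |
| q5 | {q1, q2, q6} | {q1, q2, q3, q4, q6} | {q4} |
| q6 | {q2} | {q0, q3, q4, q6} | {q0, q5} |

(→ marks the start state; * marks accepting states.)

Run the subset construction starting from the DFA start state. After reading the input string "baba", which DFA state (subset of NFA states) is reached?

Start: {q0}.
δ(q0,b) = {q3, q5}.
Union: {q3, q5}.
ε-closure gives {q0, q3, q4, q5, q6}.
After b: {q0, q3, q4, q5, q6}.
δ(q0,a) = {q0, q4}; δ(q3,a) = {q2, q3}; δ(q4,a) = {q3}; δ(q5,a) = {q1, q2, q6}; δ(q6,a) = {q2}.
Union: {q0, q1, q2, q3, q4, q6}.
ε-closure gives {q0, q1, q2, q3, q4, q5, q6}.
After a: {q0, q1, q2, q3, q4, q5, q6}.
δ(q0,b) = {q3, q5}; δ(q1,b) = {q0, q3, q4, q6}; δ(q2,b) = {q0, q1, q2, q3, q5, q6}; δ(q3,b) = {q1, q2, q3}; δ(q4,b) = {q2, q4}; δ(q5,b) = {q1, q2, q3, q4, q6}; δ(q6,b) = {q0, q3, q4, q6}.
Union: {q0, q1, q2, q3, q4, q5, q6}.
After b: {q0, q1, q2, q3, q4, q5, q6}.
δ(q0,a) = {q0, q4}; δ(q1,a) = {q0, q1, q6}; δ(q2,a) = {q0, q1, q2, q3, q4}; δ(q3,a) = {q2, q3}; δ(q4,a) = {q3}; δ(q5,a) = {q1, q2, q6}; δ(q6,a) = {q2}.
Union: {q0, q1, q2, q3, q4, q6}.
ε-closure gives {q0, q1, q2, q3, q4, q5, q6}.
After a: {q0, q1, q2, q3, q4, q5, q6}.

{q0, q1, q2, q3, q4, q5, q6}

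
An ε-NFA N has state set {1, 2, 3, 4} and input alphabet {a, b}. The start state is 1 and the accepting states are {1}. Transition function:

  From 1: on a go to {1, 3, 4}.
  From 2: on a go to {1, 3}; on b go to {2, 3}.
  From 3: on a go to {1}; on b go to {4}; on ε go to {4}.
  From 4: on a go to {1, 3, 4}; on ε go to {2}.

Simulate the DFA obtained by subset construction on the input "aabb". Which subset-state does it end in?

{2, 3, 4}

Start: {1}.
δ(1,a) = {1, 3, 4}.
Union: {1, 3, 4}.
ε-closure gives {1, 2, 3, 4}.
After a: {1, 2, 3, 4}.
δ(1,a) = {1, 3, 4}; δ(2,a) = {1, 3}; δ(3,a) = {1}; δ(4,a) = {1, 3, 4}.
Union: {1, 3, 4}.
ε-closure gives {1, 2, 3, 4}.
After a: {1, 2, 3, 4}.
δ(1,b) = ∅; δ(2,b) = {2, 3}; δ(3,b) = {4}; δ(4,b) = ∅.
Union: {2, 3, 4}.
After b: {2, 3, 4}.
δ(2,b) = {2, 3}; δ(3,b) = {4}; δ(4,b) = ∅.
Union: {2, 3, 4}.
After b: {2, 3, 4}.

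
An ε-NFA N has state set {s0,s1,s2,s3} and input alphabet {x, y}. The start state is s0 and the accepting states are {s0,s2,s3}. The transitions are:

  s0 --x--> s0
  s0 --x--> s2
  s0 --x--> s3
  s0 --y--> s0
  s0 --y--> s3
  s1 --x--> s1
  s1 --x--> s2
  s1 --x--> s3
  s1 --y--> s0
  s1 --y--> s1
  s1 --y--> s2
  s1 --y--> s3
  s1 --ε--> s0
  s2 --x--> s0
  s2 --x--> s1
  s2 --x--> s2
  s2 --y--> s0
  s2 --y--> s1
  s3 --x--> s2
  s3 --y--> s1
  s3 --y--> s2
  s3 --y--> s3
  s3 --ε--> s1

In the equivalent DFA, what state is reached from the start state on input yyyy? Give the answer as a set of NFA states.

{s0,s1,s2,s3}

Start: {s0}.
δ(s0,y) = {s0,s3}.
Union: {s0,s3}.
ε-closure gives {s0,s1,s3}.
After y: {s0,s1,s3}.
δ(s0,y) = {s0,s3}; δ(s1,y) = {s0,s1,s2,s3}; δ(s3,y) = {s1,s2,s3}.
Union: {s0,s1,s2,s3}.
After y: {s0,s1,s2,s3}.
δ(s0,y) = {s0,s3}; δ(s1,y) = {s0,s1,s2,s3}; δ(s2,y) = {s0,s1}; δ(s3,y) = {s1,s2,s3}.
Union: {s0,s1,s2,s3}.
After y: {s0,s1,s2,s3}.
δ(s0,y) = {s0,s3}; δ(s1,y) = {s0,s1,s2,s3}; δ(s2,y) = {s0,s1}; δ(s3,y) = {s1,s2,s3}.
Union: {s0,s1,s2,s3}.
After y: {s0,s1,s2,s3}.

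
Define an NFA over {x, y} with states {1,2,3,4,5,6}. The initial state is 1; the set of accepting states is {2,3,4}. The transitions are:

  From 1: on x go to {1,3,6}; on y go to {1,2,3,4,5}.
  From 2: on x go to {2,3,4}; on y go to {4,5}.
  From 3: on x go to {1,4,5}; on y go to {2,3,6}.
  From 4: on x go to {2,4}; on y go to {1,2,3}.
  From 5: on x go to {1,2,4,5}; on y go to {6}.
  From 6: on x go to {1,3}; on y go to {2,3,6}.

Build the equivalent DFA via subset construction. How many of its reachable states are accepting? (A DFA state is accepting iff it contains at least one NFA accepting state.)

Start state of the DFA: {1}.
{1} --x--> {1,3,6}  [new]
{1} --y--> {1,2,3,4,5}  [new]
{1,3,6} --x--> {1,3,4,5,6}  [new]
{1,3,6} --y--> {1,2,3,4,5,6}  [new]
{1,2,3,4,5} --x--> {1,2,3,4,5,6}  [seen]
{1,2,3,4,5} --y--> {1,2,3,4,5,6}  [seen]
{1,3,4,5,6} --x--> {1,2,3,4,5,6}  [seen]
{1,3,4,5,6} --y--> {1,2,3,4,5,6}  [seen]
{1,2,3,4,5,6} --x--> {1,2,3,4,5,6}  [seen]
{1,2,3,4,5,6} --y--> {1,2,3,4,5,6}  [seen]
Reachable DFA states: {1}, {1,3,6}, {1,2,3,4,5}, {1,3,4,5,6}, {1,2,3,4,5,6}.
Accepting DFA states (contain an NFA accepting state): {1,3,6}, {1,2,3,4,5}, {1,3,4,5,6}, {1,2,3,4,5,6}.

4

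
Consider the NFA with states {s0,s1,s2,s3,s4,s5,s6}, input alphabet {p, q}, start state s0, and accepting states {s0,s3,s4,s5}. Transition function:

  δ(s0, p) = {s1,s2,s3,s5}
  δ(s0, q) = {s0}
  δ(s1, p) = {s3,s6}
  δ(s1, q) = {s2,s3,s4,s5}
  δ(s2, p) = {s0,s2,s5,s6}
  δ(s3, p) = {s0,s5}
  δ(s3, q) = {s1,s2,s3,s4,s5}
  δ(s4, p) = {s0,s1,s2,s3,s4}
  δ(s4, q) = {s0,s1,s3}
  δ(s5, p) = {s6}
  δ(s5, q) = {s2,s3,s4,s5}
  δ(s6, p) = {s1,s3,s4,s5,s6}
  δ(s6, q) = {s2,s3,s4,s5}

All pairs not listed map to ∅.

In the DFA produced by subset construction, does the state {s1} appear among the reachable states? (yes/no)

no

Start state of the DFA: {s0}.
{s0} --p--> {s1,s2,s3,s5}  [new]
{s0} --q--> {s0}  [seen]
{s1,s2,s3,s5} --p--> {s0,s2,s3,s5,s6}  [new]
{s1,s2,s3,s5} --q--> {s1,s2,s3,s4,s5}  [new]
{s0,s2,s3,s5,s6} --p--> {s0,s1,s2,s3,s4,s5,s6}  [new]
{s0,s2,s3,s5,s6} --q--> {s0,s1,s2,s3,s4,s5}  [new]
{s1,s2,s3,s4,s5} --p--> {s0,s1,s2,s3,s4,s5,s6}  [seen]
{s1,s2,s3,s4,s5} --q--> {s0,s1,s2,s3,s4,s5}  [seen]
{s0,s1,s2,s3,s4,s5,s6} --p--> {s0,s1,s2,s3,s4,s5,s6}  [seen]
{s0,s1,s2,s3,s4,s5,s6} --q--> {s0,s1,s2,s3,s4,s5}  [seen]
{s0,s1,s2,s3,s4,s5} --p--> {s0,s1,s2,s3,s4,s5,s6}  [seen]
{s0,s1,s2,s3,s4,s5} --q--> {s0,s1,s2,s3,s4,s5}  [seen]
Reachable DFA states: {s0}, {s1,s2,s3,s5}, {s0,s2,s3,s5,s6}, {s1,s2,s3,s4,s5}, {s0,s1,s2,s3,s4,s5,s6}, {s0,s1,s2,s3,s4,s5}.
{s1} is not among them.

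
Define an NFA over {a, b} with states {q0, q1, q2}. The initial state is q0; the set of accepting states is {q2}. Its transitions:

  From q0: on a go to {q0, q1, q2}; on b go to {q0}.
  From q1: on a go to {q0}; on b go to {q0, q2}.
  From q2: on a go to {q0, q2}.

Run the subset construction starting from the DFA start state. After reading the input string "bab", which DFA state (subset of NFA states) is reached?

{q0, q2}

Start: {q0}.
δ(q0,b) = {q0}.
Union: {q0}.
After b: {q0}.
δ(q0,a) = {q0, q1, q2}.
Union: {q0, q1, q2}.
After a: {q0, q1, q2}.
δ(q0,b) = {q0}; δ(q1,b) = {q0, q2}; δ(q2,b) = ∅.
Union: {q0, q2}.
After b: {q0, q2}.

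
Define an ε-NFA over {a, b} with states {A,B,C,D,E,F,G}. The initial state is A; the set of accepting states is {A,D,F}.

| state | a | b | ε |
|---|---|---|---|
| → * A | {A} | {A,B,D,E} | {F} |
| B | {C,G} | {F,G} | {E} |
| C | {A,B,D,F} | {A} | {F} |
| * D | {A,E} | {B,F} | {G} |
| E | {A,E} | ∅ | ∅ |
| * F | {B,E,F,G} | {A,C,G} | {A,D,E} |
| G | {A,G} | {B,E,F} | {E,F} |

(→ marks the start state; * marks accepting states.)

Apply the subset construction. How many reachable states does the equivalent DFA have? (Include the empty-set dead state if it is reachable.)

Start state of the DFA: {A,D,E,F,G} (ε-closure of the NFA start).
{A,D,E,F,G} --a--> {A,B,D,E,F,G}  [new]
{A,D,E,F,G} --b--> {A,B,C,D,E,F,G}  [new]
{A,B,D,E,F,G} --a--> {A,B,C,D,E,F,G}  [seen]
{A,B,D,E,F,G} --b--> {A,B,C,D,E,F,G}  [seen]
{A,B,C,D,E,F,G} --a--> {A,B,C,D,E,F,G}  [seen]
{A,B,C,D,E,F,G} --b--> {A,B,C,D,E,F,G}  [seen]
Reachable DFA states: {A,D,E,F,G}, {A,B,D,E,F,G}, {A,B,C,D,E,F,G}.

3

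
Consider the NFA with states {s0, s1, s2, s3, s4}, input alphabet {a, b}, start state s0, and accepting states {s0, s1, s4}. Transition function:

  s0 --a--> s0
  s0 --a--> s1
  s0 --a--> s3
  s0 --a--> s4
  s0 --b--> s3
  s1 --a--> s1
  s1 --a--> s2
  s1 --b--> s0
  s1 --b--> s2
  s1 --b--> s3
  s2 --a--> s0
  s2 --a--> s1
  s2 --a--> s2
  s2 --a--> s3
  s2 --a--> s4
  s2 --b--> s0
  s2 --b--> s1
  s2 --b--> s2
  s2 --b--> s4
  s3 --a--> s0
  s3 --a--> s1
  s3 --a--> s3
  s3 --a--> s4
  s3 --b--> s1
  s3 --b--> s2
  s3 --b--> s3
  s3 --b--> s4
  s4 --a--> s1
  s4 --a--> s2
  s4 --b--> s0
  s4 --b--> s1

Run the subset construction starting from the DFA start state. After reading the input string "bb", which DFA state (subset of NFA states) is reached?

Start: {s0}.
δ(s0,b) = {s3}.
Union: {s3}.
After b: {s3}.
δ(s3,b) = {s1, s2, s3, s4}.
Union: {s1, s2, s3, s4}.
After b: {s1, s2, s3, s4}.

{s1, s2, s3, s4}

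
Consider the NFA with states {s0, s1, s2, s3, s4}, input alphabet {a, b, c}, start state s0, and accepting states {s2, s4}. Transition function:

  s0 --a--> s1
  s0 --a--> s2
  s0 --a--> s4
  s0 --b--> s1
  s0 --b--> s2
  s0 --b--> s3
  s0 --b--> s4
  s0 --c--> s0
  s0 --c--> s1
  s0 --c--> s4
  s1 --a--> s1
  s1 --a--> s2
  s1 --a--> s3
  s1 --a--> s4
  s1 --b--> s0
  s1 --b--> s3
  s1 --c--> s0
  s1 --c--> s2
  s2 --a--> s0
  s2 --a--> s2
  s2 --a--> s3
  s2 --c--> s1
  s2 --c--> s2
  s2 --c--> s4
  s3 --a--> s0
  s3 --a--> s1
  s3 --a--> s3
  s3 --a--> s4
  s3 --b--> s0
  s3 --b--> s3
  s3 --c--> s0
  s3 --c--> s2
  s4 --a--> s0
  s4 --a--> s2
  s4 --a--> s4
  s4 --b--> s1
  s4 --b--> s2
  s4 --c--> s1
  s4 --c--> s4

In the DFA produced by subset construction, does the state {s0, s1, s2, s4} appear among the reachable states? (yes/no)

Start state of the DFA: {s0}.
{s0} --a--> {s1, s2, s4}  [new]
{s0} --b--> {s1, s2, s3, s4}  [new]
{s0} --c--> {s0, s1, s4}  [new]
{s1, s2, s4} --a--> {s0, s1, s2, s3, s4}  [new]
{s1, s2, s4} --b--> {s0, s1, s2, s3}  [new]
{s1, s2, s4} --c--> {s0, s1, s2, s4}  [new]
{s1, s2, s3, s4} --a--> {s0, s1, s2, s3, s4}  [seen]
{s1, s2, s3, s4} --b--> {s0, s1, s2, s3}  [seen]
{s1, s2, s3, s4} --c--> {s0, s1, s2, s4}  [seen]
{s0, s1, s4} --a--> {s0, s1, s2, s3, s4}  [seen]
{s0, s1, s4} --b--> {s0, s1, s2, s3, s4}  [seen]
{s0, s1, s4} --c--> {s0, s1, s2, s4}  [seen]
{s0, s1, s2, s3, s4} --a--> {s0, s1, s2, s3, s4}  [seen]
{s0, s1, s2, s3, s4} --b--> {s0, s1, s2, s3, s4}  [seen]
{s0, s1, s2, s3, s4} --c--> {s0, s1, s2, s4}  [seen]
{s0, s1, s2, s3} --a--> {s0, s1, s2, s3, s4}  [seen]
{s0, s1, s2, s3} --b--> {s0, s1, s2, s3, s4}  [seen]
{s0, s1, s2, s3} --c--> {s0, s1, s2, s4}  [seen]
{s0, s1, s2, s4} --a--> {s0, s1, s2, s3, s4}  [seen]
{s0, s1, s2, s4} --b--> {s0, s1, s2, s3, s4}  [seen]
{s0, s1, s2, s4} --c--> {s0, s1, s2, s4}  [seen]
Reachable DFA states: {s0}, {s1, s2, s4}, {s1, s2, s3, s4}, {s0, s1, s4}, {s0, s1, s2, s3, s4}, {s0, s1, s2, s3}, {s0, s1, s2, s4}.
{s0, s1, s2, s4} is among them.

yes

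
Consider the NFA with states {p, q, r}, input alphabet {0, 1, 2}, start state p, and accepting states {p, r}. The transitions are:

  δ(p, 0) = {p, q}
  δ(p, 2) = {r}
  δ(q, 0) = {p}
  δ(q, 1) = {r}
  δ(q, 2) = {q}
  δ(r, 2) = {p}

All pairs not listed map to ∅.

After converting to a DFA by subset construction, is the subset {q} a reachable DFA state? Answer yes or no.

Start state of the DFA: {p}.
{p} --0--> {p, q}  [new]
{p} --1--> ∅  [new]
{p} --2--> {r}  [new]
{p, q} --0--> {p, q}  [seen]
{p, q} --1--> {r}  [seen]
{p, q} --2--> {q, r}  [new]
∅ --0--> ∅  [seen]
∅ --1--> ∅  [seen]
∅ --2--> ∅  [seen]
{r} --0--> ∅  [seen]
{r} --1--> ∅  [seen]
{r} --2--> {p}  [seen]
{q, r} --0--> {p}  [seen]
{q, r} --1--> {r}  [seen]
{q, r} --2--> {p, q}  [seen]
Reachable DFA states: {p}, {p, q}, ∅, {r}, {q, r}.
{q} is not among them.

no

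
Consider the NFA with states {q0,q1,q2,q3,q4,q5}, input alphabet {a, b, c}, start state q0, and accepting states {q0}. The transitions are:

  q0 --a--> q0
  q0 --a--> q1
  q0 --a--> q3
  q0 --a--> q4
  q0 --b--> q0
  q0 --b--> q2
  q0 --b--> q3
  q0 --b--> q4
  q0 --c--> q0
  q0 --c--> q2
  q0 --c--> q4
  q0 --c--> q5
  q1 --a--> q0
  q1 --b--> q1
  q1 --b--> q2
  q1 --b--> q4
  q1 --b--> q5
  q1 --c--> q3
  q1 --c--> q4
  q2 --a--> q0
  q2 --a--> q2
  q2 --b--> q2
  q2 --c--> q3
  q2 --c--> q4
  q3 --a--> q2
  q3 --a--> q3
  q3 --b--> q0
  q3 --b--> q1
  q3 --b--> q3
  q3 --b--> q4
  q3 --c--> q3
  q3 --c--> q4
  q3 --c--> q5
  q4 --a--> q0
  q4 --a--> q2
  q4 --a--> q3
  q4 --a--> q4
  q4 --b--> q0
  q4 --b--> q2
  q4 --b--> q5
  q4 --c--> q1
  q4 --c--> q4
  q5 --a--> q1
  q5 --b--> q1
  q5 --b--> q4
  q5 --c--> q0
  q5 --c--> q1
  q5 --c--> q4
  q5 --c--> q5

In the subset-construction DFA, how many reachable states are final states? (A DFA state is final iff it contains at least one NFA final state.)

6

Start state of the DFA: {q0}.
{q0} --a--> {q0,q1,q3,q4}  [new]
{q0} --b--> {q0,q2,q3,q4}  [new]
{q0} --c--> {q0,q2,q4,q5}  [new]
{q0,q1,q3,q4} --a--> {q0,q1,q2,q3,q4}  [new]
{q0,q1,q3,q4} --b--> {q0,q1,q2,q3,q4,q5}  [new]
{q0,q1,q3,q4} --c--> {q0,q1,q2,q3,q4,q5}  [seen]
{q0,q2,q3,q4} --a--> {q0,q1,q2,q3,q4}  [seen]
{q0,q2,q3,q4} --b--> {q0,q1,q2,q3,q4,q5}  [seen]
{q0,q2,q3,q4} --c--> {q0,q1,q2,q3,q4,q5}  [seen]
{q0,q2,q4,q5} --a--> {q0,q1,q2,q3,q4}  [seen]
{q0,q2,q4,q5} --b--> {q0,q1,q2,q3,q4,q5}  [seen]
{q0,q2,q4,q5} --c--> {q0,q1,q2,q3,q4,q5}  [seen]
{q0,q1,q2,q3,q4} --a--> {q0,q1,q2,q3,q4}  [seen]
{q0,q1,q2,q3,q4} --b--> {q0,q1,q2,q3,q4,q5}  [seen]
{q0,q1,q2,q3,q4} --c--> {q0,q1,q2,q3,q4,q5}  [seen]
{q0,q1,q2,q3,q4,q5} --a--> {q0,q1,q2,q3,q4}  [seen]
{q0,q1,q2,q3,q4,q5} --b--> {q0,q1,q2,q3,q4,q5}  [seen]
{q0,q1,q2,q3,q4,q5} --c--> {q0,q1,q2,q3,q4,q5}  [seen]
Reachable DFA states: {q0}, {q0,q1,q3,q4}, {q0,q2,q3,q4}, {q0,q2,q4,q5}, {q0,q1,q2,q3,q4}, {q0,q1,q2,q3,q4,q5}.
Accepting DFA states (contain an NFA accepting state): {q0}, {q0,q1,q3,q4}, {q0,q2,q3,q4}, {q0,q2,q4,q5}, {q0,q1,q2,q3,q4}, {q0,q1,q2,q3,q4,q5}.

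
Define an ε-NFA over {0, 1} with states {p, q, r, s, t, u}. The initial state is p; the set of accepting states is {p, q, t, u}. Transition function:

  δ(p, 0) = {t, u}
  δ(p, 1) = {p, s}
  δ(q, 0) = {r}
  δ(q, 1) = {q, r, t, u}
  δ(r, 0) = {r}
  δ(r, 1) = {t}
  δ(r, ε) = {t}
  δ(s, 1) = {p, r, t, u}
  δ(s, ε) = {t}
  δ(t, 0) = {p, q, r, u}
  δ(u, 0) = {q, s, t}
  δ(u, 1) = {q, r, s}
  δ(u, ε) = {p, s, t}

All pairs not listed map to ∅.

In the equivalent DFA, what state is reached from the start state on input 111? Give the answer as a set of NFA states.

{p, q, r, s, t, u}

Start: {p}.
δ(p,1) = {p, s}.
Union: {p, s}.
ε-closure gives {p, s, t}.
After 1: {p, s, t}.
δ(p,1) = {p, s}; δ(s,1) = {p, r, t, u}; δ(t,1) = ∅.
Union: {p, r, s, t, u}.
After 1: {p, r, s, t, u}.
δ(p,1) = {p, s}; δ(r,1) = {t}; δ(s,1) = {p, r, t, u}; δ(t,1) = ∅; δ(u,1) = {q, r, s}.
Union: {p, q, r, s, t, u}.
After 1: {p, q, r, s, t, u}.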